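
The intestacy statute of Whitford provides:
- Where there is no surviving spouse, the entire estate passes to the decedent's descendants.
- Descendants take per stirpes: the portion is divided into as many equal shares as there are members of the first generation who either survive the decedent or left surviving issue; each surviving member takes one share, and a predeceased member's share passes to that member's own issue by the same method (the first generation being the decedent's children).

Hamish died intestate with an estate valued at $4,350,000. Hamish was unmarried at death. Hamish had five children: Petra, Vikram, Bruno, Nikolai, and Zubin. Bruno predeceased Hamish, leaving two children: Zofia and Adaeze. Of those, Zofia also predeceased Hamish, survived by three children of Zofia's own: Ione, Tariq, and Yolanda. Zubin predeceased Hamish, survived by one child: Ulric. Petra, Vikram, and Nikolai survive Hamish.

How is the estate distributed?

The entire $4,350,000 passes to the descendants.
That amount ($4,350,000) is divided into 5 shares of $870,000: Petra, Vikram, and Nikolai each take $870,000; Bruno's $870,000 share passes to Bruno's issue; Zubin's $870,000 share passes to Zubin's issue.
Bruno's share ($870,000) is divided into 2 shares of $435,000: Adaeze takes $435,000; Zofia's $435,000 share passes to Zofia's issue.
Zofia's share ($435,000) is divided into 3 shares of $145,000: Ione, Tariq, and Yolanda each take $145,000.
Zubin's share ($870,000) passes entirely to Ulric.

Petra: $870,000; Vikram: $870,000; Ione: $145,000; Tariq: $145,000; Yolanda: $145,000; Adaeze: $435,000; Nikolai: $870,000; Ulric: $870,000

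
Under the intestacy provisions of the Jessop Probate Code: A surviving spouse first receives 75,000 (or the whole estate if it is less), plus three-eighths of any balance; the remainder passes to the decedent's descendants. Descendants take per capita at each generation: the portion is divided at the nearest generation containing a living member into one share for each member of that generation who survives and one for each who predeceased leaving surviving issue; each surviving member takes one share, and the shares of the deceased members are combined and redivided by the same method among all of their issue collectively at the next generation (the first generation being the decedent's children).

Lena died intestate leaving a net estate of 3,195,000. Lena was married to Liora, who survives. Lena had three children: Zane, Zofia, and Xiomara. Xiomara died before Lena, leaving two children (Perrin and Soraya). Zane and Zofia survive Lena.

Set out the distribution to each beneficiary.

Liora: 1,245,000; Zane: 650,000; Zofia: 650,000; Perrin: 325,000; Soraya: 325,000

Liora first takes 75,000, leaving a balance of 3,120,000. Liora then takes three-eighths of the balance (1,170,000), for a total of 1,245,000. The remaining 1,950,000 passes to the descendants.
The descendants' portion (1,950,000) is divided at the children's generation into 3 shares of 650,000. Zane and Zofia each take 650,000. The remaining share for the deceased Xiomara (650,000) is carried to the next generation.
That pool (650,000) is divided at the grandchildren's generation equally among Perrin and Soraya: 325,000 each.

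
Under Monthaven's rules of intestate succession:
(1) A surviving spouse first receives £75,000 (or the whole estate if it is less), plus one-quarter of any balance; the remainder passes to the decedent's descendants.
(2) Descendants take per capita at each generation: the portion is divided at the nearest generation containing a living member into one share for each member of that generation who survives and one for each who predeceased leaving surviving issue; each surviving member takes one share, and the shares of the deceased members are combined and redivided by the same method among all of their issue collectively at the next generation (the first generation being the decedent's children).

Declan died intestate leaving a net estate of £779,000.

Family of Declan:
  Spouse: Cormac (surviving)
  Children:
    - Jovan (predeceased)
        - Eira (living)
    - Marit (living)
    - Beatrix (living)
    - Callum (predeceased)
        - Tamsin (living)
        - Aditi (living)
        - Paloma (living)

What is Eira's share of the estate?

Eira receives £66,000.

Cormac first takes £75,000, leaving a balance of £704,000. Cormac then takes one-quarter of the balance (£176,000), for a total of £251,000. The remaining £528,000 passes to the descendants.
The descendants' portion (£528,000) is divided at the children's generation into 4 shares of £132,000. Marit and Beatrix each take £132,000. The 2 shares of the deceased (Jovan and Callum) are combined into a pool of £264,000.
That pool (£264,000) is divided at the grandchildren's generation equally among Eira, Tamsin, Aditi, and Paloma: £66,000 each.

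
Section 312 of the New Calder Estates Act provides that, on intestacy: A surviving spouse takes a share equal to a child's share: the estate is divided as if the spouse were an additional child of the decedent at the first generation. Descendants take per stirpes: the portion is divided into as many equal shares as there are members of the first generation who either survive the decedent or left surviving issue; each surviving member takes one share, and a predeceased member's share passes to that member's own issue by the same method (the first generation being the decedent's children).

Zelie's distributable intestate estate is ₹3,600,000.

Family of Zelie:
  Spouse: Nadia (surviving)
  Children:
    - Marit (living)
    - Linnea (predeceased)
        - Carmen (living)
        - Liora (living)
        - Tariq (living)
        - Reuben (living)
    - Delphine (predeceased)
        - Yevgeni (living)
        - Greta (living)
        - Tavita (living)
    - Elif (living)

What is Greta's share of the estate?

The spouse counts as an additional share at the children's level, so there are 5 primary shares of ₹720,000. Nadia takes one such share (₹720,000).
The children's combined portion (₹2,880,000) is divided into 4 shares of ₹720,000: Marit and Elif each take ₹720,000; Linnea's ₹720,000 share passes to Linnea's issue; Delphine's ₹720,000 share passes to Delphine's issue.
Linnea's share (₹720,000) is divided into 4 shares of ₹180,000: Carmen, Liora, Tariq, and Reuben each take ₹180,000.
Delphine's share (₹720,000) is divided into 3 shares of ₹240,000: Yevgeni, Greta, and Tavita each take ₹240,000.

Greta receives ₹240,000.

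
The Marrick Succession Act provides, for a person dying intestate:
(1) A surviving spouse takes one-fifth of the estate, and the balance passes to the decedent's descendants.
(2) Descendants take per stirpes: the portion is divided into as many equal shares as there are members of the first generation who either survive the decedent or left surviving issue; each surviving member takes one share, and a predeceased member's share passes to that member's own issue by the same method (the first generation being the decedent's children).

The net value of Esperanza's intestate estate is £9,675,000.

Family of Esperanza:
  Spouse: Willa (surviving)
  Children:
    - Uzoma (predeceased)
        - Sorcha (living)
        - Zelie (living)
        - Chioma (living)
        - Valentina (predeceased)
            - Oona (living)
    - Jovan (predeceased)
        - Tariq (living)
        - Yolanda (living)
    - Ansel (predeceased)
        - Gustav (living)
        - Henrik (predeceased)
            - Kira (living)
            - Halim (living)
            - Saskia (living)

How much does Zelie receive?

Willa takes one-fifth of £9,675,000 = £1,935,000. The remaining £7,740,000 passes to the descendants.
The descendants' portion (£7,740,000) is divided into 3 shares of £2,580,000: Uzoma's £2,580,000 share passes to Uzoma's issue; Jovan's £2,580,000 share passes to Jovan's issue; Ansel's £2,580,000 share passes to Ansel's issue.
Uzoma's share (£2,580,000) is divided into 4 shares of £645,000: Sorcha, Zelie, and Chioma each take £645,000; Valentina's £645,000 share passes to Valentina's issue.
Valentina's share (£645,000) passes entirely to Oona.
Jovan's share (£2,580,000) is divided into 2 shares of £1,290,000: Tariq and Yolanda each take £1,290,000.
Ansel's share (£2,580,000) is divided into 2 shares of £1,290,000: Gustav takes £1,290,000; Henrik's £1,290,000 share passes to Henrik's issue.
Henrik's share (£1,290,000) is divided into 3 shares of £430,000: Kira, Halim, and Saskia each take £430,000.

Zelie receives £645,000.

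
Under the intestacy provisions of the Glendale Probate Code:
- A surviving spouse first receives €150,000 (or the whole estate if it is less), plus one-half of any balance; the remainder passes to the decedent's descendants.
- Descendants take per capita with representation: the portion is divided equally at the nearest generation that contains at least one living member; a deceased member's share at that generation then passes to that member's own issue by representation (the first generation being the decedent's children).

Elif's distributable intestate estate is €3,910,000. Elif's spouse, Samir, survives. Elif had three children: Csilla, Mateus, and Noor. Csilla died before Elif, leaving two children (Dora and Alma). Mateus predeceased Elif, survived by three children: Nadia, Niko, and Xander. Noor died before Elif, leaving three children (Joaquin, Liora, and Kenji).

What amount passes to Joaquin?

Joaquin receives €235,000.

Samir first takes €150,000, leaving a balance of €3,760,000. Samir then takes one-half of the balance (€1,880,000), for a total of €2,030,000. The remaining €1,880,000 passes to the descendants.
No child survives, so the initial division is made at the grandchildren's generation.
The descendants' portion (€1,880,000) is divided into 8 shares of €235,000: Dora, Alma, Nadia, Niko, Xander, Joaquin, Liora, and Kenji each take €235,000.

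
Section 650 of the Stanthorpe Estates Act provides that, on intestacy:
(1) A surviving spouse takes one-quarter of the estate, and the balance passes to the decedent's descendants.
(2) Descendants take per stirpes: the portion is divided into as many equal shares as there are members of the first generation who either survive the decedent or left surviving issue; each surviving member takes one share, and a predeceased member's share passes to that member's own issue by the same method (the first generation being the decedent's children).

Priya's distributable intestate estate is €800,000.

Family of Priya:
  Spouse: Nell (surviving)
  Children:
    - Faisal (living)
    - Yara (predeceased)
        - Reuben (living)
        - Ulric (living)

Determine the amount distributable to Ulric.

Ulric receives €150,000.

Nell takes one-quarter of €800,000 = €200,000. The remaining €600,000 passes to the descendants.
The descendants' portion (€600,000) is divided into 2 shares of €300,000: Faisal takes €300,000; Yara's €300,000 share passes to Yara's issue.
Yara's share (€300,000) is divided into 2 shares of €150,000: Reuben and Ulric each take €150,000.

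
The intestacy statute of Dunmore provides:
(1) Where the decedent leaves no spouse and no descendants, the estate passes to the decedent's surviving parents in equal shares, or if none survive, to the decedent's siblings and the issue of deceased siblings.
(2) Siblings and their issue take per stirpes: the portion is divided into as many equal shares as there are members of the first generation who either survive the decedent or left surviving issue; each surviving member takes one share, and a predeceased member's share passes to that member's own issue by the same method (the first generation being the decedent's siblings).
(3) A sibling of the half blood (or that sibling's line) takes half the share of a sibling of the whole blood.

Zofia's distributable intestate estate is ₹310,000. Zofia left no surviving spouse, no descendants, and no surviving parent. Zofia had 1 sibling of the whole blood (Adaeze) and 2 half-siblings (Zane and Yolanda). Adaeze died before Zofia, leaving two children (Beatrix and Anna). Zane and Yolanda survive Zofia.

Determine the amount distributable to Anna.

The entire ₹310,000 passes to the siblings and their issue.
Counting each half-blood sibling's line as half a unit, there are 2 units in ₹310,000, so one unit is ₹155,000. Whole-blood lines (Adaeze) take ₹155,000 each; half-blood lines (Zane and Yolanda) take ₹77,500 each.
Adaeze's share (₹155,000) is divided into 2 shares of ₹77,500: Beatrix and Anna each take ₹77,500.

Anna receives ₹77,500.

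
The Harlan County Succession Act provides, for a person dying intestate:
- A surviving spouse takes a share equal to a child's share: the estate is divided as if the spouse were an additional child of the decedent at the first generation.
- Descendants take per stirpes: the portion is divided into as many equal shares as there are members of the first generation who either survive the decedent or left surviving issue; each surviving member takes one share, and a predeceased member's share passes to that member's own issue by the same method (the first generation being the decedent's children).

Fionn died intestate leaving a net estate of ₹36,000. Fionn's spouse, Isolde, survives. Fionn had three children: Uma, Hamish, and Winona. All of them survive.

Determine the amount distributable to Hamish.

The spouse counts as an additional share at the children's level, so there are 4 primary shares of ₹9,000. Isolde takes one such share (₹9,000).
The children's combined portion (₹27,000) is divided into 3 shares of ₹9,000: Uma, Hamish, and Winona each take ₹9,000.

Hamish receives ₹9,000.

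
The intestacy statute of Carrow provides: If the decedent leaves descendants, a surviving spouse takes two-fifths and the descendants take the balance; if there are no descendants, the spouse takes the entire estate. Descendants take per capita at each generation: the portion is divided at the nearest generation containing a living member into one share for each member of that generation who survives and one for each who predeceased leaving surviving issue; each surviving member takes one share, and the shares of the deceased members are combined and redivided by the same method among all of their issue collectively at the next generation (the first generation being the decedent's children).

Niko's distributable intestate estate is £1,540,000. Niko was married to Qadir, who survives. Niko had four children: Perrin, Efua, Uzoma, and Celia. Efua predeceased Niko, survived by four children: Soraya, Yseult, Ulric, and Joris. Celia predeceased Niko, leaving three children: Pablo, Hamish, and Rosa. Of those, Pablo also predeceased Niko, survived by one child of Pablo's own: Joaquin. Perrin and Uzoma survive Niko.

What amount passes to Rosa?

Rosa receives £66,000.

Qadir takes two-fifths of £1,540,000 = £616,000. The remaining £924,000 passes to the descendants.
The descendants' portion (£924,000) is divided at the children's generation into 4 shares of £231,000. Perrin and Uzoma each take £231,000. The 2 shares of the deceased (Efua and Celia) are combined into a pool of £462,000.
That pool (£462,000) is divided at the grandchildren's generation into 7 shares of £66,000. Soraya, Yseult, Ulric, Joris, Hamish, and Rosa each take £66,000. The remaining share for the deceased Pablo (£66,000) is carried to the next generation.
That pool (£66,000) passes entirely to Joaquin, the sole taker at the great-grandchildren's generation.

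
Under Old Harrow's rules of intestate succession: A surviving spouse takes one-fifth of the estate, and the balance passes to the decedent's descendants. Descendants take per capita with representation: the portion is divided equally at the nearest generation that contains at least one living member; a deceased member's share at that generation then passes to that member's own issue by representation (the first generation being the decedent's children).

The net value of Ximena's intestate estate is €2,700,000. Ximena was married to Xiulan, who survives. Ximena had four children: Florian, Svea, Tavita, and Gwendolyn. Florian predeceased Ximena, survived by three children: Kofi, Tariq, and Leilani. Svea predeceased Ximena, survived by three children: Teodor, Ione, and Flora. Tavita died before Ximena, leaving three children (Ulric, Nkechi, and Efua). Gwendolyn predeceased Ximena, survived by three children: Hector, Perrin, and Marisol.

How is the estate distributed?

Xiulan: €540,000; Kofi: €180,000; Tariq: €180,000; Leilani: €180,000; Teodor: €180,000; Ione: €180,000; Flora: €180,000; Ulric: €180,000; Nkechi: €180,000; Efua: €180,000; Hector: €180,000; Perrin: €180,000; Marisol: €180,000

Xiulan takes one-fifth of €2,700,000 = €540,000. The remaining €2,160,000 passes to the descendants.
No child survives, so the initial division is made at the grandchildren's generation.
The descendants' portion (€2,160,000) is divided into 12 shares of €180,000: Kofi, Tariq, Leilani, Teodor, Ione, Flora, Ulric, Nkechi, Efua, Hector, Perrin, and Marisol each take €180,000.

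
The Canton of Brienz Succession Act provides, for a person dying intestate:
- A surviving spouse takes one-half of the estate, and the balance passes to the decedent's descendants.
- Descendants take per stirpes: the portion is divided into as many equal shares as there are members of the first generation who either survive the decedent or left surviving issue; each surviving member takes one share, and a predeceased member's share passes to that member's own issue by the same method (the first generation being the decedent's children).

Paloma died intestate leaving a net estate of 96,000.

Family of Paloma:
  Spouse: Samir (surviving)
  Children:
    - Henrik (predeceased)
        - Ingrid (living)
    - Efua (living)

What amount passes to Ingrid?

Samir takes one-half of 96,000 = 48,000. The remaining 48,000 passes to the descendants.
The descendants' portion (48,000) is divided into 2 shares of 24,000: Efua takes 24,000; Henrik's 24,000 share passes to Henrik's issue.
Henrik's share (24,000) passes entirely to Ingrid.

Ingrid receives 24,000.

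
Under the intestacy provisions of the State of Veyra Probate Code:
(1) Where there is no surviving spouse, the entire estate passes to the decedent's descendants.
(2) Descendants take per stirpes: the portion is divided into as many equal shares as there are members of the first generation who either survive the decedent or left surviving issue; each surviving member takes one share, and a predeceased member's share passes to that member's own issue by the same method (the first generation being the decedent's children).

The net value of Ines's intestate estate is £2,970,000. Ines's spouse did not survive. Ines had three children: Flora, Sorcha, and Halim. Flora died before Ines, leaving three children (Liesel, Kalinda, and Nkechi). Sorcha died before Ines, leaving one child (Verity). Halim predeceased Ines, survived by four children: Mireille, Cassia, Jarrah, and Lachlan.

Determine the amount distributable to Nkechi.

The entire £2,970,000 passes to the descendants.
That amount (£2,970,000) is divided into 3 shares of £990,000: Flora's £990,000 share passes to Flora's issue; Sorcha's £990,000 share passes to Sorcha's issue; Halim's £990,000 share passes to Halim's issue.
Flora's share (£990,000) is divided into 3 shares of £330,000: Liesel, Kalinda, and Nkechi each take £330,000.
Sorcha's share (£990,000) passes entirely to Verity.
Halim's share (£990,000) is divided into 4 shares of £247,500: Mireille, Cassia, Jarrah, and Lachlan each take £247,500.

Nkechi receives £330,000.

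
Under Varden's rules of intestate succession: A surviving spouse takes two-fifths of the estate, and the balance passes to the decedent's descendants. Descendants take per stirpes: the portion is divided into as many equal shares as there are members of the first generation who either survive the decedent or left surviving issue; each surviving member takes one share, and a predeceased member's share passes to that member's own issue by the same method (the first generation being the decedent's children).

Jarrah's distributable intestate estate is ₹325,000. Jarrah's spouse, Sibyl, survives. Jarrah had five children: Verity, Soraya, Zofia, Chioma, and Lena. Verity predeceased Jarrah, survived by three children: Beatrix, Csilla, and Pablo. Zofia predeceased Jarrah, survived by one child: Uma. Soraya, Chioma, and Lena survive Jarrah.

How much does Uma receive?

Sibyl takes two-fifths of ₹325,000 = ₹130,000. The remaining ₹195,000 passes to the descendants.
The descendants' portion (₹195,000) is divided into 5 shares of ₹39,000: Soraya, Chioma, and Lena each take ₹39,000; Verity's ₹39,000 share passes to Verity's issue; Zofia's ₹39,000 share passes to Zofia's issue.
Verity's share (₹39,000) is divided into 3 shares of ₹13,000: Beatrix, Csilla, and Pablo each take ₹13,000.
Zofia's share (₹39,000) passes entirely to Uma.

Uma receives ₹39,000.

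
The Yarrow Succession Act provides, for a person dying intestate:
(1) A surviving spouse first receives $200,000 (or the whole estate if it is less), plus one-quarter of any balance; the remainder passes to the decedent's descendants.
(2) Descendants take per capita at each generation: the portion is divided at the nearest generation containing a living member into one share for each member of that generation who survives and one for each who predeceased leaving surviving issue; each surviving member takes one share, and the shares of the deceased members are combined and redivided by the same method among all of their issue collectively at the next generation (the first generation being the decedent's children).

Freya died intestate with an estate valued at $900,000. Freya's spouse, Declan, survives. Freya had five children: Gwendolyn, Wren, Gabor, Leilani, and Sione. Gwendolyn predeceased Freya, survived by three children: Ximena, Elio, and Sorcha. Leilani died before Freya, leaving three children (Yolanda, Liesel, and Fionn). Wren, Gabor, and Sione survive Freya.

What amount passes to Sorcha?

Sorcha receives $35,000.

Declan first takes $200,000, leaving a balance of $700,000. Declan then takes one-quarter of the balance ($175,000), for a total of $375,000. The remaining $525,000 passes to the descendants.
The descendants' portion ($525,000) is divided at the children's generation into 5 shares of $105,000. Wren, Gabor, and Sione each take $105,000. The 2 shares of the deceased (Gwendolyn and Leilani) are combined into a pool of $210,000.
That pool ($210,000) is divided at the grandchildren's generation equally among Ximena, Elio, Sorcha, Yolanda, Liesel, and Fionn: $35,000 each.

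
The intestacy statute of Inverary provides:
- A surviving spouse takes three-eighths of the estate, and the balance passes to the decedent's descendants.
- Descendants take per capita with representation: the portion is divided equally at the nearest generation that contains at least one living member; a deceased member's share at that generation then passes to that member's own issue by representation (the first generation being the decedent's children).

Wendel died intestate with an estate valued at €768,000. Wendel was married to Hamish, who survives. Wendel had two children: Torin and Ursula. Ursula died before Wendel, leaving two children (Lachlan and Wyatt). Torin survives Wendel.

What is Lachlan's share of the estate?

Lachlan receives €120,000.

Hamish takes three-eighths of €768,000 = €288,000. The remaining €480,000 passes to the descendants.
The descendants' portion (€480,000) is divided into 2 shares of €240,000: Torin takes €240,000; Ursula's €240,000 share passes to Ursula's issue.
Ursula's share (€240,000) is divided into 2 shares of €120,000: Lachlan and Wyatt each take €120,000.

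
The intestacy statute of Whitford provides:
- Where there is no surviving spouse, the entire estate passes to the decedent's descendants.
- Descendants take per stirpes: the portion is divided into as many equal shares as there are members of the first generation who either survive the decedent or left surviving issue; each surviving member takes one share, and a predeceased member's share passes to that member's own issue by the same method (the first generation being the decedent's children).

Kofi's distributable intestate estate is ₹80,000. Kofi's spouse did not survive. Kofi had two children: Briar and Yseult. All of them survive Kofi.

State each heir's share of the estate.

The entire ₹80,000 passes to the descendants.
That amount (₹80,000) is divided into 2 shares of ₹40,000: Briar and Yseult each take ₹40,000.

Briar: ₹40,000; Yseult: ₹40,000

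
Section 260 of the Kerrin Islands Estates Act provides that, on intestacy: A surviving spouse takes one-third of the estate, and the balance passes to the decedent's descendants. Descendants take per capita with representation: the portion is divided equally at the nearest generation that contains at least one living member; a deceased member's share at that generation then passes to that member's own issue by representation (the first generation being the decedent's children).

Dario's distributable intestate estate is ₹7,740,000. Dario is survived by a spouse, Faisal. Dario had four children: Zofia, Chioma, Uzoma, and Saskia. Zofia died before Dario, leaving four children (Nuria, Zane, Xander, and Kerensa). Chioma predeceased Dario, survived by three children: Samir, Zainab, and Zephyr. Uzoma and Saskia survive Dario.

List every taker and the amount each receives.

Faisal takes one-third of ₹7,740,000 = ₹2,580,000. The remaining ₹5,160,000 passes to the descendants.
The descendants' portion (₹5,160,000) is divided into 4 shares of ₹1,290,000: Uzoma and Saskia each take ₹1,290,000; Zofia's ₹1,290,000 share passes to Zofia's issue; Chioma's ₹1,290,000 share passes to Chioma's issue.
Zofia's share (₹1,290,000) is divided into 4 shares of ₹322,500: Nuria, Zane, Xander, and Kerensa each take ₹322,500.
Chioma's share (₹1,290,000) is divided into 3 shares of ₹430,000: Samir, Zainab, and Zephyr each take ₹430,000.

Faisal: ₹2,580,000; Nuria: ₹322,500; Zane: ₹322,500; Xander: ₹322,500; Kerensa: ₹322,500; Samir: ₹430,000; Zainab: ₹430,000; Zephyr: ₹430,000; Uzoma: ₹1,290,000; Saskia: ₹1,290,000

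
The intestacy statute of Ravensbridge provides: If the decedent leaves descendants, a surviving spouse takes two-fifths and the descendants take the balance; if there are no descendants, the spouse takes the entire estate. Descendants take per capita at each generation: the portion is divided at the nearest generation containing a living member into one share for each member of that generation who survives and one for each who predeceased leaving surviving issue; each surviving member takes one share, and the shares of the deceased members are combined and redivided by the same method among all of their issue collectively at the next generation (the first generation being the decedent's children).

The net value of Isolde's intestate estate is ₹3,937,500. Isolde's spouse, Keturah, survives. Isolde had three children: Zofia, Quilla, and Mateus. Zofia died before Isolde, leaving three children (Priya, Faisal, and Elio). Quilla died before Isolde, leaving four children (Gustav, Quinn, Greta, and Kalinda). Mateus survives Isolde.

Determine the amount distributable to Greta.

Keturah takes two-fifths of ₹3,937,500 = ₹1,575,000. The remaining ₹2,362,500 passes to the descendants.
The descendants' portion (₹2,362,500) is divided at the children's generation into 3 shares of ₹787,500. Mateus takes ₹787,500. The 2 shares of the deceased (Zofia and Quilla) are combined into a pool of ₹1,575,000.
That pool (₹1,575,000) is divided at the grandchildren's generation equally among Priya, Faisal, Elio, Gustav, Quinn, Greta, and Kalinda: ₹225,000 each.

Greta receives ₹225,000.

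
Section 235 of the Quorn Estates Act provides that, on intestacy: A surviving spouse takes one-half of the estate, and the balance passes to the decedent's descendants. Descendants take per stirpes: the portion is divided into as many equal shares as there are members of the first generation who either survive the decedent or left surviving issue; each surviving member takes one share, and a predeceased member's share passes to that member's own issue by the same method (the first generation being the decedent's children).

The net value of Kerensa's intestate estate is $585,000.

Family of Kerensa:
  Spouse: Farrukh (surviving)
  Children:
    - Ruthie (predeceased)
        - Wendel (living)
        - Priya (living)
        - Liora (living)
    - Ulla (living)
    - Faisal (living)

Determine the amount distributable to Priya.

Priya receives $32,500.

Farrukh takes one-half of $585,000 = $292,500. The remaining $292,500 passes to the descendants.
The descendants' portion ($292,500) is divided into 3 shares of $97,500: Ulla and Faisal each take $97,500; Ruthie's $97,500 share passes to Ruthie's issue.
Ruthie's share ($97,500) is divided into 3 shares of $32,500: Wendel, Priya, and Liora each take $32,500.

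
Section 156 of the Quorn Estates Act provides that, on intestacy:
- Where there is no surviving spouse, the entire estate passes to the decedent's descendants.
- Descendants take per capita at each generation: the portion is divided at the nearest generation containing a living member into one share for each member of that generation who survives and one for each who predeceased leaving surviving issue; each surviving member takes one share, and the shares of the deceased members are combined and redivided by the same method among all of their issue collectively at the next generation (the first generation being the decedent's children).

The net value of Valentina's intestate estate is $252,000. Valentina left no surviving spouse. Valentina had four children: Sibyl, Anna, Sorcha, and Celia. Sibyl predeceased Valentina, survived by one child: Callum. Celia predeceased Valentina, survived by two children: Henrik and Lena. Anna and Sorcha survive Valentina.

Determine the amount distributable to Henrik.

The entire $252,000 passes to the descendants.
That amount ($252,000) is divided at the children's generation into 4 shares of $63,000. Anna and Sorcha each take $63,000. The 2 shares of the deceased (Sibyl and Celia) are combined into a pool of $126,000.
That pool ($126,000) is divided at the grandchildren's generation equally among Callum, Henrik, and Lena: $42,000 each.

Henrik receives $42,000.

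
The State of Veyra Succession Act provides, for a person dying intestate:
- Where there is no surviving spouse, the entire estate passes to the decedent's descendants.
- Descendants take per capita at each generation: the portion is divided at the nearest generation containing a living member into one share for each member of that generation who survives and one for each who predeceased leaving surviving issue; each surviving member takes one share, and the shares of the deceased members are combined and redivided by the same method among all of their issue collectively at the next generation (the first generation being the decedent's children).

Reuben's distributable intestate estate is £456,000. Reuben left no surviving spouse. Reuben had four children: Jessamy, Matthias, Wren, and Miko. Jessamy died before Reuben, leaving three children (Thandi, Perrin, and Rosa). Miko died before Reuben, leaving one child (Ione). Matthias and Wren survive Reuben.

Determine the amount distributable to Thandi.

Thandi receives £57,000.

The entire £456,000 passes to the descendants.
That amount (£456,000) is divided at the children's generation into 4 shares of £114,000. Matthias and Wren each take £114,000. The 2 shares of the deceased (Jessamy and Miko) are combined into a pool of £228,000.
That pool (£228,000) is divided at the grandchildren's generation equally among Thandi, Perrin, Rosa, and Ione: £57,000 each.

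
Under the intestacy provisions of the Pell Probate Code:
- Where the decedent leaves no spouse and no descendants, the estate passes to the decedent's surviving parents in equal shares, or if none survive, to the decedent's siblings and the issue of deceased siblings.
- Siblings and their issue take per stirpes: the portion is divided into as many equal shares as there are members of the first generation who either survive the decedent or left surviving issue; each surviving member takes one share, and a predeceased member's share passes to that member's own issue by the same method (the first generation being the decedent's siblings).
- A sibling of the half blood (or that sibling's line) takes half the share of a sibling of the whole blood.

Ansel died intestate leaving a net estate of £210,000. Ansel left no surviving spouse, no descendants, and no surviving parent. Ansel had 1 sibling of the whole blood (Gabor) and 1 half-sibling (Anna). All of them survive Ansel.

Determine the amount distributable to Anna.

The entire £210,000 passes to the siblings and their issue.
Counting each half-blood sibling's line as half a unit, there are 3/2 units in £210,000, so one unit is £140,000. Whole-blood lines (Gabor) take £140,000 each; half-blood lines (Anna) take £70,000 each.

Anna receives £70,000.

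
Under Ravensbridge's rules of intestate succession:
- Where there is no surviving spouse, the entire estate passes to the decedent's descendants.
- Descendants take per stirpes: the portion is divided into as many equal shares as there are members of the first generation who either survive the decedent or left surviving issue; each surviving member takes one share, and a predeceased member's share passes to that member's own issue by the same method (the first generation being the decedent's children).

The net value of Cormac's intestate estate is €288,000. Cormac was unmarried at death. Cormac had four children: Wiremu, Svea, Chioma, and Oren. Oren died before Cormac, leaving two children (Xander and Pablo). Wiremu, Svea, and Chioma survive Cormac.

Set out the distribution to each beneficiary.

Wiremu: €72,000; Svea: €72,000; Chioma: €72,000; Xander: €36,000; Pablo: €36,000

The entire €288,000 passes to the descendants.
That amount (€288,000) is divided into 4 shares of €72,000: Wiremu, Svea, and Chioma each take €72,000; Oren's €72,000 share passes to Oren's issue.
Oren's share (€72,000) is divided into 2 shares of €36,000: Xander and Pablo each take €36,000.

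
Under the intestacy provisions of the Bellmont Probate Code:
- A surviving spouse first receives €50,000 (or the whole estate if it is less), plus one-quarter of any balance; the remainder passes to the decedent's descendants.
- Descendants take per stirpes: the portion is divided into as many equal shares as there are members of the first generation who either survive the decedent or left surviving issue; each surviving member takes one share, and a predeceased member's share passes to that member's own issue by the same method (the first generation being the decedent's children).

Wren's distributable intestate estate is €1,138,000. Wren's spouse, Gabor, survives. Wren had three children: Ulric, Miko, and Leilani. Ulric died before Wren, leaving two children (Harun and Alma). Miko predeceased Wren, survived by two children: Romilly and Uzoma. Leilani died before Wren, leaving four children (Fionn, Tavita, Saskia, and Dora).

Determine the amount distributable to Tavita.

Gabor first takes €50,000, leaving a balance of €1,088,000. Gabor then takes one-quarter of the balance (€272,000), for a total of €322,000. The remaining €816,000 passes to the descendants.
The descendants' portion (€816,000) is divided into 3 shares of €272,000: Ulric's €272,000 share passes to Ulric's issue; Miko's €272,000 share passes to Miko's issue; Leilani's €272,000 share passes to Leilani's issue.
Ulric's share (€272,000) is divided into 2 shares of €136,000: Harun and Alma each take €136,000.
Miko's share (€272,000) is divided into 2 shares of €136,000: Romilly and Uzoma each take €136,000.
Leilani's share (€272,000) is divided into 4 shares of €68,000: Fionn, Tavita, Saskia, and Dora each take €68,000.

Tavita receives €68,000.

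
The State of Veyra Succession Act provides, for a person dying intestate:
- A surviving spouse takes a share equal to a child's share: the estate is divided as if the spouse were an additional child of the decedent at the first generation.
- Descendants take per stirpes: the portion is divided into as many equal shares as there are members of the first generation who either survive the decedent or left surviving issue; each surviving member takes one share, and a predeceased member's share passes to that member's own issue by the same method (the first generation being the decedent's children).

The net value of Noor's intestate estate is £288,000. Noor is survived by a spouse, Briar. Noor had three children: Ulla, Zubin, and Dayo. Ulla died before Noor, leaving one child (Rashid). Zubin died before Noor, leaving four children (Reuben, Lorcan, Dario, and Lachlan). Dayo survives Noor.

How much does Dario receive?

The spouse counts as an additional share at the children's level, so there are 4 primary shares of £72,000. Briar takes one such share (£72,000).
The children's combined portion (£216,000) is divided into 3 shares of £72,000: Dayo takes £72,000; Ulla's £72,000 share passes to Ulla's issue; Zubin's £72,000 share passes to Zubin's issue.
Ulla's share (£72,000) passes entirely to Rashid.
Zubin's share (£72,000) is divided into 4 shares of £18,000: Reuben, Lorcan, Dario, and Lachlan each take £18,000.

Dario receives £18,000.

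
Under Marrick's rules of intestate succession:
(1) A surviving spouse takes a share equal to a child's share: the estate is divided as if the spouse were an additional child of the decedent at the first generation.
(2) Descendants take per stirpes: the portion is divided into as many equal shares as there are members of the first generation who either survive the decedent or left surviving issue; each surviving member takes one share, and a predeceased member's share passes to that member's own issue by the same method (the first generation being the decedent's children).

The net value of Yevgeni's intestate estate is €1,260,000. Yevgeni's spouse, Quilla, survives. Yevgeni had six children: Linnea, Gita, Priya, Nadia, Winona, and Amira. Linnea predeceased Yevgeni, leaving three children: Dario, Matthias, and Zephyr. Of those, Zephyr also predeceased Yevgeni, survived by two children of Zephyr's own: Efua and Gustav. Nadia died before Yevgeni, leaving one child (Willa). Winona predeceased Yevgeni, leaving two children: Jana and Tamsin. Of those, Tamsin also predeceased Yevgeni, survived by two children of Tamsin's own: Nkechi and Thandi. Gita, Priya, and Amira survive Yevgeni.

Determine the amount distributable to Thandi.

The spouse counts as an additional share at the children's level, so there are 7 primary shares of €180,000. Quilla takes one such share (€180,000).
The children's combined portion (€1,080,000) is divided into 6 shares of €180,000: Gita, Priya, and Amira each take €180,000; Linnea's €180,000 share passes to Linnea's issue; Nadia's €180,000 share passes to Nadia's issue; Winona's €180,000 share passes to Winona's issue.
Linnea's share (€180,000) is divided into 3 shares of €60,000: Dario and Matthias each take €60,000; Zephyr's €60,000 share passes to Zephyr's issue.
Zephyr's share (€60,000) is divided into 2 shares of €30,000: Efua and Gustav each take €30,000.
Nadia's share (€180,000) passes entirely to Willa.
Winona's share (€180,000) is divided into 2 shares of €90,000: Jana takes €90,000; Tamsin's €90,000 share passes to Tamsin's issue.
Tamsin's share (€90,000) is divided into 2 shares of €45,000: Nkechi and Thandi each take €45,000.

Thandi receives €45,000.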